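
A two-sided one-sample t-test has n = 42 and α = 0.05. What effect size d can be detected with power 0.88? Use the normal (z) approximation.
d ≈ 0.48

Minimum detectable effect (one-sample t-test, normal approximation):
d = (z_{α/2} + z_β) / √n
d = (1.960 + 1.175) / √42
d = 3.135 / 6.481
d ≈ 0.48

By Cohen's convention (0.2 small / 0.5 medium / 0.8 large): small effect.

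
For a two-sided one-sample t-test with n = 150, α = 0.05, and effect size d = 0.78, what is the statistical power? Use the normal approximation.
Power ≈ 1.00

Power calculation (one-sample t-test, normal approximation):
z_β = d · √n - z_{α/2}
z_β = 0.78 · √150 - 1.960
z_β = 0.78 · 12.247 - 1.960
z_β = 7.593

Power = Φ(z_β) = Φ(7.593) ≈ 1.000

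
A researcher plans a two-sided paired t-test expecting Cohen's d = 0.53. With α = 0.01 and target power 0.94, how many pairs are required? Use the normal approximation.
n = 61 pairs

Sample size formula (paired t-test, normal approximation):
n = ((z_{α/2} + z_β) / d)²

z_{α/2} = 2.576 (for α = 0.01, two-sided)
z_β = 1.555 (for power = 0.94)
d = 0.53

n = ((2.576 + 1.555) / 0.53)²
n = (7.794)²
n ≈ 60.75
Round up to the next whole number: n = 61 pairs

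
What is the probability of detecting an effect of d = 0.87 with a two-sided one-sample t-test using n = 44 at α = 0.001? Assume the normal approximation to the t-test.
Power ≈ 0.99

Power calculation (one-sample t-test, normal approximation):
z_β = d · √n - z_{α/2}
z_β = 0.87 · √44 - 3.291
z_β = 0.87 · 6.633 - 3.291
z_β = 2.480

Power = Φ(z_β) = Φ(2.480) ≈ 0.993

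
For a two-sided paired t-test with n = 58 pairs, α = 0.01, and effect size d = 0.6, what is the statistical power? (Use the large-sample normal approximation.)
Power ≈ 0.98

Power calculation (paired t-test, normal approximation):
z_β = d · √n - z_{α/2}
z_β = 0.6 · √58 - 2.576
z_β = 0.6 · 7.616 - 2.576
z_β = 1.994

Power = Φ(z_β) = Φ(1.994) ≈ 0.977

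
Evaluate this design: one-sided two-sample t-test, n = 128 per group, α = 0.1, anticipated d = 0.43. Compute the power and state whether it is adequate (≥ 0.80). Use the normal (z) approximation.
Power ≈ 0.98; the study is adequately powered (power ≥ 0.80)

Power calculation (two-sample t-test, normal approximation):
z_β = d · √(n/2) - z_α
z_β = 0.43 · √(128/2) - 1.282
z_β = 0.43 · 8.000 - 1.282
z_β = 2.158

Power = Φ(z_β) = Φ(2.158) ≈ 0.985

Effect size d = 0.43 is small by Cohen's convention (0.2/0.5/0.8).

Threshold: power ≥ 0.80 is conventionally adequate.
Power ≈ 0.98 → the study is adequately powered (power ≥ 0.80).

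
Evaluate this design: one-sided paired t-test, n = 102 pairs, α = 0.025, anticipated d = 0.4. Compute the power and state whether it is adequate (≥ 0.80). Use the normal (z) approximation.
Power ≈ 0.98; the study is adequately powered (power ≥ 0.80)

Power calculation (paired t-test, normal approximation):
z_β = d · √n - z_α
z_β = 0.4 · √102 - 1.960
z_β = 0.4 · 10.100 - 1.960
z_β = 2.080

Power = Φ(z_β) = Φ(2.080) ≈ 0.981

Effect size d = 0.4 is small by Cohen's convention (0.2/0.5/0.8).

Threshold: power ≥ 0.80 is conventionally adequate.
Power ≈ 0.98 → the study is adequately powered (power ≥ 0.80).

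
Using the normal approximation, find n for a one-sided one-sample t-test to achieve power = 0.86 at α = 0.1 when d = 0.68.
n = 13

Sample size formula (one-sample t-test, normal approximation):
n = ((z_α + z_β) / d)²

z_α = 1.282 (for α = 0.1, one-sided)
z_β = 1.080 (for power = 0.86)
d = 0.68

n = ((1.282 + 1.080) / 0.68)²
n = (3.474)²
n ≈ 12.07
Round up to the next whole number: n = 13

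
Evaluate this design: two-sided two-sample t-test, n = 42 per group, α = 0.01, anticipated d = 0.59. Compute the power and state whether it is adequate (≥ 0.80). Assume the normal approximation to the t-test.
Power ≈ 0.55; the study is underpowered (power < 0.80)

Power calculation (two-sample t-test, normal approximation):
z_β = d · √(n/2) - z_{α/2}
z_β = 0.59 · √(42/2) - 2.576
z_β = 0.59 · 4.583 - 2.576
z_β = 0.128

Power = Φ(z_β) = Φ(0.128) ≈ 0.551

Effect size d = 0.59 is medium by Cohen's convention (0.2/0.5/0.8).

Threshold: power ≥ 0.80 is conventionally adequate.
Power ≈ 0.55 → the study is underpowered (power < 0.80).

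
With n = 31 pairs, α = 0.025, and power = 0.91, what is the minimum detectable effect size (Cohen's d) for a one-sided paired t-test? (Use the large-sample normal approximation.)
d ≈ 0.59

Minimum detectable effect (paired t-test, normal approximation):
d = (z_α + z_β) / √n
d = (1.960 + 1.341) / √31
d = 3.301 / 5.568
d ≈ 0.59

By Cohen's convention (0.2 small / 0.5 medium / 0.8 large): medium effect.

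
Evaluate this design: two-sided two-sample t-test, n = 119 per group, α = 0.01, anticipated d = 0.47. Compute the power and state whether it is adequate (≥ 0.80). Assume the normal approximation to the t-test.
Power ≈ 0.85; the study is adequately powered (power ≥ 0.80)

Power calculation (two-sample t-test, normal approximation):
z_β = d · √(n/2) - z_{α/2}
z_β = 0.47 · √(119/2) - 2.576
z_β = 0.47 · 7.714 - 2.576
z_β = 1.050

Power = Φ(z_β) = Φ(1.050) ≈ 0.853

Effect size d = 0.47 is small by Cohen's convention (0.2/0.5/0.8).

Threshold: power ≥ 0.80 is conventionally adequate.
Power ≈ 0.85 → the study is adequately powered (power ≥ 0.80).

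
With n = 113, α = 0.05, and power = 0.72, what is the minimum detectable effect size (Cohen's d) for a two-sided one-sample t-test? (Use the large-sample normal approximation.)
d ≈ 0.24

Minimum detectable effect (one-sample t-test, normal approximation):
d = (z_{α/2} + z_β) / √n
d = (1.960 + 0.583) / √113
d = 2.543 / 10.630
d ≈ 0.24

By Cohen's convention (0.2 small / 0.5 medium / 0.8 large): small effect.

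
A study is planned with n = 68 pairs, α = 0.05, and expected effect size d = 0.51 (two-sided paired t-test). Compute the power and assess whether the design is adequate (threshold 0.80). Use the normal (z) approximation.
Power ≈ 0.99; the study is adequately powered (power ≥ 0.80)

Power calculation (paired t-test, normal approximation):
z_β = d · √n - z_{α/2}
z_β = 0.51 · √68 - 1.960
z_β = 0.51 · 8.246 - 1.960
z_β = 2.246

Power = Φ(z_β) = Φ(2.246) ≈ 0.988

Effect size d = 0.51 is medium by Cohen's convention (0.2/0.5/0.8).

Threshold: power ≥ 0.80 is conventionally adequate.
Power ≈ 0.99 → the study is adequately powered (power ≥ 0.80).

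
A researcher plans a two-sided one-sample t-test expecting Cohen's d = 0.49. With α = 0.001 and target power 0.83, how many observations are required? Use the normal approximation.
n = 76

Sample size formula (one-sample t-test, normal approximation):
n = ((z_{α/2} + z_β) / d)²

z_{α/2} = 3.291 (for α = 0.001, two-sided)
z_β = 0.954 (for power = 0.83)
d = 0.49

n = ((3.291 + 0.954) / 0.49)²
n = (8.663)²
n ≈ 75.05
Round up to the next whole number: n = 76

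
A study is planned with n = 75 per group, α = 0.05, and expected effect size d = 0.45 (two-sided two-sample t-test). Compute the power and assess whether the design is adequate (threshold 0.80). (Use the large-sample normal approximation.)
Power ≈ 0.79; the study is underpowered (power < 0.80)

Power calculation (two-sample t-test, normal approximation):
z_β = d · √(n/2) - z_{α/2}
z_β = 0.45 · √(75/2) - 1.960
z_β = 0.45 · 6.124 - 1.960
z_β = 0.796

Power = Φ(z_β) = Φ(0.796) ≈ 0.787

Effect size d = 0.45 is small by Cohen's convention (0.2/0.5/0.8).

Threshold: power ≥ 0.80 is conventionally adequate.
Power ≈ 0.79 → the study is underpowered (power < 0.80).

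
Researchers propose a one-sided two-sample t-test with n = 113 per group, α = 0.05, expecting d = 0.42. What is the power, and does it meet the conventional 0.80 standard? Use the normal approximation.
Power ≈ 0.93; the study is adequately powered (power ≥ 0.80)

Power calculation (two-sample t-test, normal approximation):
z_β = d · √(n/2) - z_α
z_β = 0.42 · √(113/2) - 1.645
z_β = 0.42 · 7.517 - 1.645
z_β = 1.512

Power = Φ(z_β) = Φ(1.512) ≈ 0.935

Effect size d = 0.42 is small by Cohen's convention (0.2/0.5/0.8).

Threshold: power ≥ 0.80 is conventionally adequate.
Power ≈ 0.93 → the study is adequately powered (power ≥ 0.80).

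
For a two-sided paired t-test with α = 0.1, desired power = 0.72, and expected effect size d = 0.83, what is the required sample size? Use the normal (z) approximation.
n = 8 pairs

Sample size formula (paired t-test, normal approximation):
n = ((z_{α/2} + z_β) / d)²

z_{α/2} = 1.645 (for α = 0.1, two-sided)
z_β = 0.583 (for power = 0.72)
d = 0.83

n = ((1.645 + 0.583) / 0.83)²
n = (2.684)²
n ≈ 7.20
Round up to the next whole number: n = 8 pairs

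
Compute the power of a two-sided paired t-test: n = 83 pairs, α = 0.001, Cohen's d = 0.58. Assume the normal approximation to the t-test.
Power ≈ 0.98

Power calculation (paired t-test, normal approximation):
z_β = d · √n - z_{α/2}
z_β = 0.58 · √83 - 3.291
z_β = 0.58 · 9.110 - 3.291
z_β = 1.994

Power = Φ(z_β) = Φ(1.994) ≈ 0.977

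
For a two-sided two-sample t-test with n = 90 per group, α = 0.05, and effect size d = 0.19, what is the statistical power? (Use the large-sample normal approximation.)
Power ≈ 0.25

Power calculation (two-sample t-test, normal approximation):
z_β = d · √(n/2) - z_{α/2}
z_β = 0.19 · √(90/2) - 1.960
z_β = 0.19 · 6.708 - 1.960
z_β = -0.685

Power = Φ(z_β) = Φ(-0.685) ≈ 0.247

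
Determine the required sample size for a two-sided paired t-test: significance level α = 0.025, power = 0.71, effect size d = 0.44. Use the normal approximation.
n = 41 pairs

Sample size formula (paired t-test, normal approximation):
n = ((z_{α/2} + z_β) / d)²

z_{α/2} = 2.241 (for α = 0.025, two-sided)
z_β = 0.553 (for power = 0.71)
d = 0.44

n = ((2.241 + 0.553) / 0.44)²
n = (6.350)²
n ≈ 40.32
Round up to the next whole number: n = 41 pairs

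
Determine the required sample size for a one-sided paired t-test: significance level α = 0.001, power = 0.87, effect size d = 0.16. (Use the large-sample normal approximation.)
n = 695 pairs

Sample size formula (paired t-test, normal approximation):
n = ((z_α + z_β) / d)²

z_α = 3.090 (for α = 0.001, one-sided)
z_β = 1.126 (for power = 0.87)
d = 0.16

n = ((3.090 + 1.126) / 0.16)²
n = (26.350)²
n ≈ 694.32
Round up to the next whole number: n = 695 pairs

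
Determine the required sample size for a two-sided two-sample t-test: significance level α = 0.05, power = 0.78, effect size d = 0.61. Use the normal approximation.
n = 41 per group

Sample size formula (two-sample t-test, normal approximation):
n = 2 · ((z_{α/2} + z_β) / d)²

z_{α/2} = 1.960 (for α = 0.05, two-sided)
z_β = 0.772 (for power = 0.78)
d = 0.61

n = 2 · ((1.960 + 0.772) / 0.61)²
n = 2 · (4.479)²
n ≈ 40.12
Round up to the next whole number: n = 41 per group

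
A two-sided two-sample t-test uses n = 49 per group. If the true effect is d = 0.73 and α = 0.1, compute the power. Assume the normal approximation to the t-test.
Power ≈ 0.98

Power calculation (two-sample t-test, normal approximation):
z_β = d · √(n/2) - z_{α/2}
z_β = 0.73 · √(49/2) - 1.645
z_β = 0.73 · 4.950 - 1.645
z_β = 1.968

Power = Φ(z_β) = Φ(1.968) ≈ 0.975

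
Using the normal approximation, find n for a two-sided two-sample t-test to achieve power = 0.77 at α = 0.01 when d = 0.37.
n = 161 per group

Sample size formula (two-sample t-test, normal approximation):
n = 2 · ((z_{α/2} + z_β) / d)²

z_{α/2} = 2.576 (for α = 0.01, two-sided)
z_β = 0.739 (for power = 0.77)
d = 0.37

n = 2 · ((2.576 + 0.739) / 0.37)²
n = 2 · (8.959)²
n ≈ 160.53
Round up to the next whole number: n = 161 per group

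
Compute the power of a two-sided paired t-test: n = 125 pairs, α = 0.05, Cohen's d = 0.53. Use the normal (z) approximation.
Power ≈ 1.00

Power calculation (paired t-test, normal approximation):
z_β = d · √n - z_{α/2}
z_β = 0.53 · √125 - 1.960
z_β = 0.53 · 11.180 - 1.960
z_β = 3.966

Power = Φ(z_β) = Φ(3.966) ≈ 1.000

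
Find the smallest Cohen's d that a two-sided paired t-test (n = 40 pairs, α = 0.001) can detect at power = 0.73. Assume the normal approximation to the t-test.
d ≈ 0.62

Minimum detectable effect (paired t-test, normal approximation):
d = (z_{α/2} + z_β) / √n
d = (3.291 + 0.613) / √40
d = 3.903 / 6.325
d ≈ 0.62

By Cohen's convention (0.2 small / 0.5 medium / 0.8 large): medium effect.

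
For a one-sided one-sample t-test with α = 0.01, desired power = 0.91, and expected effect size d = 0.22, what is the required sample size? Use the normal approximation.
n = 278

Sample size formula (one-sample t-test, normal approximation):
n = ((z_α + z_β) / d)²

z_α = 2.326 (for α = 0.01, one-sided)
z_β = 1.341 (for power = 0.91)
d = 0.22

n = ((2.326 + 1.341) / 0.22)²
n = (16.668)²
n ≈ 277.82
Round up to the next whole number: n = 278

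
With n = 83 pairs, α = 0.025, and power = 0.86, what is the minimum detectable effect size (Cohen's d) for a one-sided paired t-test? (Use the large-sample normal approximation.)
d ≈ 0.33

Minimum detectable effect (paired t-test, normal approximation):
d = (z_α + z_β) / √n
d = (1.960 + 1.080) / √83
d = 3.040 / 9.110
d ≈ 0.33

By Cohen's convention (0.2 small / 0.5 medium / 0.8 large): small effect.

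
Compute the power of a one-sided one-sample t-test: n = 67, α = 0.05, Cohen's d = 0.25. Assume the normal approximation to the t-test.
Power ≈ 0.66

Power calculation (one-sample t-test, normal approximation):
z_β = d · √n - z_α
z_β = 0.25 · √67 - 1.645
z_β = 0.25 · 8.185 - 1.645
z_β = 0.401

Power = Φ(z_β) = Φ(0.401) ≈ 0.656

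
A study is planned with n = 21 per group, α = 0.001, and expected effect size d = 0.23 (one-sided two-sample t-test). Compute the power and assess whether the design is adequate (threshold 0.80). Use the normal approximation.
Power ≈ 0.01; the study is underpowered (power < 0.80)

Power calculation (two-sample t-test, normal approximation):
z_β = d · √(n/2) - z_α
z_β = 0.23 · √(21/2) - 3.090
z_β = 0.23 · 3.240 - 3.090
z_β = -2.345

Power = Φ(z_β) = Φ(-2.345) ≈ 0.010

Effect size d = 0.23 is small by Cohen's convention (0.2/0.5/0.8).

Threshold: power ≥ 0.80 is conventionally adequate.
Power ≈ 0.01 → the study is underpowered (power < 0.80).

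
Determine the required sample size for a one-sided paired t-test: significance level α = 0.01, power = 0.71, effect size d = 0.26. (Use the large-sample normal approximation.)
n = 123 pairs

Sample size formula (paired t-test, normal approximation):
n = ((z_α + z_β) / d)²

z_α = 2.326 (for α = 0.01, one-sided)
z_β = 0.553 (for power = 0.71)
d = 0.26

n = ((2.326 + 0.553) / 0.26)²
n = (11.073)²
n ≈ 122.61
Round up to the next whole number: n = 123 pairs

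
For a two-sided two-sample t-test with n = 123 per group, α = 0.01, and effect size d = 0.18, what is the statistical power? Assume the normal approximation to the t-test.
Power ≈ 0.12

Power calculation (two-sample t-test, normal approximation):
z_β = d · √(n/2) - z_{α/2}
z_β = 0.18 · √(123/2) - 2.576
z_β = 0.18 · 7.842 - 2.576
z_β = -1.164

Power = Φ(z_β) = Φ(-1.164) ≈ 0.122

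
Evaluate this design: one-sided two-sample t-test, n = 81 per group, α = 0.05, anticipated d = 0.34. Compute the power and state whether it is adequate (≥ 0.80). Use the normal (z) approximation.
Power ≈ 0.70; the study is underpowered (power < 0.80)

Power calculation (two-sample t-test, normal approximation):
z_β = d · √(n/2) - z_α
z_β = 0.34 · √(81/2) - 1.645
z_β = 0.34 · 6.364 - 1.645
z_β = 0.519

Power = Φ(z_β) = Φ(0.519) ≈ 0.698

Effect size d = 0.34 is small by Cohen's convention (0.2/0.5/0.8).

Threshold: power ≥ 0.80 is conventionally adequate.
Power ≈ 0.70 → the study is underpowered (power < 0.80).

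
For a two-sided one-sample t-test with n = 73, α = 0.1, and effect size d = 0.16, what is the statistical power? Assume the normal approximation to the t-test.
Power ≈ 0.39

Power calculation (one-sample t-test, normal approximation):
z_β = d · √n - z_{α/2}
z_β = 0.16 · √73 - 1.645
z_β = 0.16 · 8.544 - 1.645
z_β = -0.278

Power = Φ(z_β) = Φ(-0.278) ≈ 0.391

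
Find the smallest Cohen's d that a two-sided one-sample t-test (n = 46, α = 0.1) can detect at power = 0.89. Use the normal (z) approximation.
d ≈ 0.42

Minimum detectable effect (one-sample t-test, normal approximation):
d = (z_{α/2} + z_β) / √n
d = (1.645 + 1.227) / √46
d = 2.871 / 6.782
d ≈ 0.42

By Cohen's convention (0.2 small / 0.5 medium / 0.8 large): small effect.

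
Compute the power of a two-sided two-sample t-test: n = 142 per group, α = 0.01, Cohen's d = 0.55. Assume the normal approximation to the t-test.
Power ≈ 0.98

Power calculation (two-sample t-test, normal approximation):
z_β = d · √(n/2) - z_{α/2}
z_β = 0.55 · √(142/2) - 2.576
z_β = 0.55 · 8.426 - 2.576
z_β = 2.059

Power = Φ(z_β) = Φ(2.059) ≈ 0.980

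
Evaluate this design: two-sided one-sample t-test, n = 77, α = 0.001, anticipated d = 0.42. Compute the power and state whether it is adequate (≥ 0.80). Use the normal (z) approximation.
Power ≈ 0.65; the study is underpowered (power < 0.80)

Power calculation (one-sample t-test, normal approximation):
z_β = d · √n - z_{α/2}
z_β = 0.42 · √77 - 3.291
z_β = 0.42 · 8.775 - 3.291
z_β = 0.395

Power = Φ(z_β) = Φ(0.395) ≈ 0.654

Effect size d = 0.42 is small by Cohen's convention (0.2/0.5/0.8).

Threshold: power ≥ 0.80 is conventionally adequate.
Power ≈ 0.65 → the study is underpowered (power < 0.80).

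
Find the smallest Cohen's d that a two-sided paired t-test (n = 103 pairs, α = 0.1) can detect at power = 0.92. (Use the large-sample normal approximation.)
d ≈ 0.30

Minimum detectable effect (paired t-test, normal approximation):
d = (z_{α/2} + z_β) / √n
d = (1.645 + 1.405) / √103
d = 3.050 / 10.149
d ≈ 0.30

By Cohen's convention (0.2 small / 0.5 medium / 0.8 large): small effect.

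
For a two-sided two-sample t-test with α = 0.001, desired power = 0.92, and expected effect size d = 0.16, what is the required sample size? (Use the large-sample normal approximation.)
n = 1723 per group

Sample size formula (two-sample t-test, normal approximation):
n = 2 · ((z_{α/2} + z_β) / d)²

z_{α/2} = 3.291 (for α = 0.001, two-sided)
z_β = 1.405 (for power = 0.92)
d = 0.16

n = 2 · ((3.291 + 1.405) / 0.16)²
n = 2 · (29.350)²
n ≈ 1722.85
Round up to the next whole number: n = 1723 per group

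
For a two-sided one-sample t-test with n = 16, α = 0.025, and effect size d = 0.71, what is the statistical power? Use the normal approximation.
Power ≈ 0.73

Power calculation (one-sample t-test, normal approximation):
z_β = d · √n - z_{α/2}
z_β = 0.71 · √16 - 2.241
z_β = 0.71 · 4.000 - 2.241
z_β = 0.599

Power = Φ(z_β) = Φ(0.599) ≈ 0.725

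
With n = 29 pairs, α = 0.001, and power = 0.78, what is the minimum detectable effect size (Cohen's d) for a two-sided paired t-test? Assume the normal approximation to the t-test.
d ≈ 0.75

Minimum detectable effect (paired t-test, normal approximation):
d = (z_{α/2} + z_β) / √n
d = (3.291 + 0.772) / √29
d = 4.063 / 5.385
d ≈ 0.75

By Cohen's convention (0.2 small / 0.5 medium / 0.8 large): medium effect.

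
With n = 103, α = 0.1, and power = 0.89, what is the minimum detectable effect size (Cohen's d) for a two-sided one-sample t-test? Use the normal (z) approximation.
d ≈ 0.28

Minimum detectable effect (one-sample t-test, normal approximation):
d = (z_{α/2} + z_β) / √n
d = (1.645 + 1.227) / √103
d = 2.871 / 10.149
d ≈ 0.28

By Cohen's convention (0.2 small / 0.5 medium / 0.8 large): small effect.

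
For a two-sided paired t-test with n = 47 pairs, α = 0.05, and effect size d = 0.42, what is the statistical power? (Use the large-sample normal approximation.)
Power ≈ 0.82

Power calculation (paired t-test, normal approximation):
z_β = d · √n - z_{α/2}
z_β = 0.42 · √47 - 1.960
z_β = 0.42 · 6.856 - 1.960
z_β = 0.919

Power = Φ(z_β) = Φ(0.919) ≈ 0.821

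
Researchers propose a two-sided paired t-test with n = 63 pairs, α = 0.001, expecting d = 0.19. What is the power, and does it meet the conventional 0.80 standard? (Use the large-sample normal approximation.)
Power ≈ 0.04; the study is underpowered (power < 0.80)

Power calculation (paired t-test, normal approximation):
z_β = d · √n - z_{α/2}
z_β = 0.19 · √63 - 3.291
z_β = 0.19 · 7.937 - 3.291
z_β = -1.782

Power = Φ(z_β) = Φ(-1.782) ≈ 0.037

Effect size d = 0.19 is very small by Cohen's convention (0.2/0.5/0.8).

Threshold: power ≥ 0.80 is conventionally adequate.
Power ≈ 0.04 → the study is underpowered (power < 0.80).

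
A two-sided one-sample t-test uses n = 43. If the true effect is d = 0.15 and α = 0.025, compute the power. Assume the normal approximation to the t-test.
Power ≈ 0.10

Power calculation (one-sample t-test, normal approximation):
z_β = d · √n - z_{α/2}
z_β = 0.15 · √43 - 2.241
z_β = 0.15 · 6.557 - 2.241
z_β = -1.258

Power = Φ(z_β) = Φ(-1.258) ≈ 0.104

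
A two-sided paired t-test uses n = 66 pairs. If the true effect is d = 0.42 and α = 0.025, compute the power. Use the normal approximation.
Power ≈ 0.88

Power calculation (paired t-test, normal approximation):
z_β = d · √n - z_{α/2}
z_β = 0.42 · √66 - 2.241
z_β = 0.42 · 8.124 - 2.241
z_β = 1.171

Power = Φ(z_β) = Φ(1.171) ≈ 0.879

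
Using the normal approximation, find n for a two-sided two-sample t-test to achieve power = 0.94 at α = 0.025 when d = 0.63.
n = 73 per group

Sample size formula (two-sample t-test, normal approximation):
n = 2 · ((z_{α/2} + z_β) / d)²

z_{α/2} = 2.241 (for α = 0.025, two-sided)
z_β = 1.555 (for power = 0.94)
d = 0.63

n = 2 · ((2.241 + 1.555) / 0.63)²
n = 2 · (6.025)²
n ≈ 72.60
Round up to the next whole number: n = 73 per group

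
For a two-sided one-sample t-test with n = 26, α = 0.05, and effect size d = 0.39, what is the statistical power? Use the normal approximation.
Power ≈ 0.51

Power calculation (one-sample t-test, normal approximation):
z_β = d · √n - z_{α/2}
z_β = 0.39 · √26 - 1.960
z_β = 0.39 · 5.099 - 1.960
z_β = 0.029

Power = Φ(z_β) = Φ(0.029) ≈ 0.511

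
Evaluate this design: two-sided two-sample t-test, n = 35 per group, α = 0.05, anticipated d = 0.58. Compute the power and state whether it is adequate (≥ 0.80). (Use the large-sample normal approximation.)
Power ≈ 0.68; the study is underpowered (power < 0.80)

Power calculation (two-sample t-test, normal approximation):
z_β = d · √(n/2) - z_{α/2}
z_β = 0.58 · √(35/2) - 1.960
z_β = 0.58 · 4.183 - 1.960
z_β = 0.466

Power = Φ(z_β) = Φ(0.466) ≈ 0.680

Effect size d = 0.58 is medium by Cohen's convention (0.2/0.5/0.8).

Threshold: power ≥ 0.80 is conventionally adequate.
Power ≈ 0.68 → the study is underpowered (power < 0.80).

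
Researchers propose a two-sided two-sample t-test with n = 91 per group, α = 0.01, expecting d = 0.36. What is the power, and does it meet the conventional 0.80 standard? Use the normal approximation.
Power ≈ 0.44; the study is underpowered (power < 0.80)

Power calculation (two-sample t-test, normal approximation):
z_β = d · √(n/2) - z_{α/2}
z_β = 0.36 · √(91/2) - 2.576
z_β = 0.36 · 6.745 - 2.576
z_β = -0.147

Power = Φ(z_β) = Φ(-0.147) ≈ 0.441

Effect size d = 0.36 is small by Cohen's convention (0.2/0.5/0.8).

Threshold: power ≥ 0.80 is conventionally adequate.
Power ≈ 0.44 → the study is underpowered (power < 0.80).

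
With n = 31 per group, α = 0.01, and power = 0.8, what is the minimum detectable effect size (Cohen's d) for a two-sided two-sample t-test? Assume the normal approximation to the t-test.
d ≈ 0.87

Minimum detectable effect (two-sample t-test, normal approximation):
d = (z_{α/2} + z_β) / √(n/2)
d = (2.576 + 0.842) / √(31/2)
d = 3.417 / 3.937
d ≈ 0.87

By Cohen's convention (0.2 small / 0.5 medium / 0.8 large): large effect.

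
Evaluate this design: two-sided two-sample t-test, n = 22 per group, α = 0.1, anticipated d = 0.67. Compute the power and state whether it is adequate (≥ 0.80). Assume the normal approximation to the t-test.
Power ≈ 0.72; the study is underpowered (power < 0.80)

Power calculation (two-sample t-test, normal approximation):
z_β = d · √(n/2) - z_{α/2}
z_β = 0.67 · √(22/2) - 1.645
z_β = 0.67 · 3.317 - 1.645
z_β = 0.577

Power = Φ(z_β) = Φ(0.577) ≈ 0.718

Effect size d = 0.67 is medium by Cohen's convention (0.2/0.5/0.8).

Threshold: power ≥ 0.80 is conventionally adequate.
Power ≈ 0.72 → the study is underpowered (power < 0.80).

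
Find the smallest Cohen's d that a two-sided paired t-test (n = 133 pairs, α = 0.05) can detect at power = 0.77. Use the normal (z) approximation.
d ≈ 0.23

Minimum detectable effect (paired t-test, normal approximation):
d = (z_{α/2} + z_β) / √n
d = (1.960 + 0.739) / √133
d = 2.699 / 11.533
d ≈ 0.23

By Cohen's convention (0.2 small / 0.5 medium / 0.8 large): small effect.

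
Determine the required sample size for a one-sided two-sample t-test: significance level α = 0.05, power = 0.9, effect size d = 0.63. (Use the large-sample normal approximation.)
n = 44 per group

Sample size formula (two-sample t-test, normal approximation):
n = 2 · ((z_α + z_β) / d)²

z_α = 1.645 (for α = 0.05, one-sided)
z_β = 1.282 (for power = 0.9)
d = 0.63

n = 2 · ((1.645 + 1.282) / 0.63)²
n = 2 · (4.646)²
n ≈ 43.17
Round up to the next whole number: n = 44 per group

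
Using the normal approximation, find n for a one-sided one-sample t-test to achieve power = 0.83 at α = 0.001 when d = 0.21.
n = 371

Sample size formula (one-sample t-test, normal approximation):
n = ((z_α + z_β) / d)²

z_α = 3.090 (for α = 0.001, one-sided)
z_β = 0.954 (for power = 0.83)
d = 0.21

n = ((3.090 + 0.954) / 0.21)²
n = (19.257)²
n ≈ 370.83
Round up to the next whole number: n = 371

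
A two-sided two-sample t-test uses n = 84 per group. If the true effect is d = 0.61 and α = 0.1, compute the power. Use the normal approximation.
Power ≈ 0.99

Power calculation (two-sample t-test, normal approximation):
z_β = d · √(n/2) - z_{α/2}
z_β = 0.61 · √(84/2) - 1.645
z_β = 0.61 · 6.481 - 1.645
z_β = 2.308

Power = Φ(z_β) = Φ(2.308) ≈ 0.990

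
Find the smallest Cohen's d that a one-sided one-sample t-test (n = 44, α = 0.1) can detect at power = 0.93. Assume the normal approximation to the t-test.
d ≈ 0.42

Minimum detectable effect (one-sample t-test, normal approximation):
d = (z_α + z_β) / √n
d = (1.282 + 1.476) / √44
d = 2.757 / 6.633
d ≈ 0.42

By Cohen's convention (0.2 small / 0.5 medium / 0.8 large): small effect.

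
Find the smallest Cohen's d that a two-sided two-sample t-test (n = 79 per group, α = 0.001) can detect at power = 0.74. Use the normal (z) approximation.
d ≈ 0.63

Minimum detectable effect (two-sample t-test, normal approximation):
d = (z_{α/2} + z_β) / √(n/2)
d = (3.291 + 0.643) / √(79/2)
d = 3.934 / 6.285
d ≈ 0.63

By Cohen's convention (0.2 small / 0.5 medium / 0.8 large): medium effect.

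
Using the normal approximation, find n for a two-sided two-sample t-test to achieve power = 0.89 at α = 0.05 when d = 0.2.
n = 508 per group

Sample size formula (two-sample t-test, normal approximation):
n = 2 · ((z_{α/2} + z_β) / d)²

z_{α/2} = 1.960 (for α = 0.05, two-sided)
z_β = 1.227 (for power = 0.89)
d = 0.2

n = 2 · ((1.960 + 1.227) / 0.2)²
n = 2 · (15.935)²
n ≈ 507.85
Round up to the next whole number: n = 508 per group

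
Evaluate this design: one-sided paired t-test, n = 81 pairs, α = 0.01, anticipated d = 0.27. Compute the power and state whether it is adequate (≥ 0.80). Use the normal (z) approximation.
Power ≈ 0.54; the study is underpowered (power < 0.80)

Power calculation (paired t-test, normal approximation):
z_β = d · √n - z_α
z_β = 0.27 · √81 - 2.326
z_β = 0.27 · 9.000 - 2.326
z_β = 0.104

Power = Φ(z_β) = Φ(0.104) ≈ 0.541

Effect size d = 0.27 is small by Cohen's convention (0.2/0.5/0.8).

Threshold: power ≥ 0.80 is conventionally adequate.
Power ≈ 0.54 → the study is underpowered (power < 0.80).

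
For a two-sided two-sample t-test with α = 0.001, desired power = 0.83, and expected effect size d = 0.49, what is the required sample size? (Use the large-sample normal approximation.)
n = 151 per group

Sample size formula (two-sample t-test, normal approximation):
n = 2 · ((z_{α/2} + z_β) / d)²

z_{α/2} = 3.291 (for α = 0.001, two-sided)
z_β = 0.954 (for power = 0.83)
d = 0.49

n = 2 · ((3.291 + 0.954) / 0.49)²
n = 2 · (8.663)²
n ≈ 150.10
Round up to the next whole number: n = 151 per group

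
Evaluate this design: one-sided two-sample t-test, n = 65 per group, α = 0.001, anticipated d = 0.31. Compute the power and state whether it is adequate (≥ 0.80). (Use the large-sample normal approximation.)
Power ≈ 0.09; the study is underpowered (power < 0.80)

Power calculation (two-sample t-test, normal approximation):
z_β = d · √(n/2) - z_α
z_β = 0.31 · √(65/2) - 3.090
z_β = 0.31 · 5.701 - 3.090
z_β = -1.323

Power = Φ(z_β) = Φ(-1.323) ≈ 0.093

Effect size d = 0.31 is small by Cohen's convention (0.2/0.5/0.8).

Threshold: power ≥ 0.80 is conventionally adequate.
Power ≈ 0.09 → the study is underpowered (power < 0.80).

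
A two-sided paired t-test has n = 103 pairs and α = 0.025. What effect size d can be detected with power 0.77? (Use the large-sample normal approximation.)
d ≈ 0.29

Minimum detectable effect (paired t-test, normal approximation):
d = (z_{α/2} + z_β) / √n
d = (2.241 + 0.739) / √103
d = 2.980 / 10.149
d ≈ 0.29

By Cohen's convention (0.2 small / 0.5 medium / 0.8 large): small effect.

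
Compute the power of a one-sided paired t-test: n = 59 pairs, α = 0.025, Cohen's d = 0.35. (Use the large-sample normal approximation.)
Power ≈ 0.77

Power calculation (paired t-test, normal approximation):
z_β = d · √n - z_α
z_β = 0.35 · √59 - 1.960
z_β = 0.35 · 7.681 - 1.960
z_β = 0.728

Power = Φ(z_β) = Φ(0.728) ≈ 0.767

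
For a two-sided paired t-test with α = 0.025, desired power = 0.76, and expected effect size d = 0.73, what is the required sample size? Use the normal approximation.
n = 17 pairs

Sample size formula (paired t-test, normal approximation):
n = ((z_{α/2} + z_β) / d)²

z_{α/2} = 2.241 (for α = 0.025, two-sided)
z_β = 0.706 (for power = 0.76)
d = 0.73

n = ((2.241 + 0.706) / 0.73)²
n = (4.037)²
n ≈ 16.30
Round up to the next whole number: n = 17 pairs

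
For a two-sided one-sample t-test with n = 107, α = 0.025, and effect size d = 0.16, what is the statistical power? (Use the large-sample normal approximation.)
Power ≈ 0.28

Power calculation (one-sample t-test, normal approximation):
z_β = d · √n - z_{α/2}
z_β = 0.16 · √107 - 2.241
z_β = 0.16 · 10.344 - 2.241
z_β = -0.586

Power = Φ(z_β) = Φ(-0.586) ≈ 0.279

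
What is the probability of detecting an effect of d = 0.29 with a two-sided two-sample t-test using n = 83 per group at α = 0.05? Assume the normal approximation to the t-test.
Power ≈ 0.46

Power calculation (two-sample t-test, normal approximation):
z_β = d · √(n/2) - z_{α/2}
z_β = 0.29 · √(83/2) - 1.960
z_β = 0.29 · 6.442 - 1.960
z_β = -0.092

Power = Φ(z_β) = Φ(-0.092) ≈ 0.463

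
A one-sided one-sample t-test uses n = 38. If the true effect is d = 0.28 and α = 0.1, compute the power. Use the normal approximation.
Power ≈ 0.67

Power calculation (one-sample t-test, normal approximation):
z_β = d · √n - z_α
z_β = 0.28 · √38 - 1.282
z_β = 0.28 · 6.164 - 1.282
z_β = 0.444

Power = Φ(z_β) = Φ(0.444) ≈ 0.672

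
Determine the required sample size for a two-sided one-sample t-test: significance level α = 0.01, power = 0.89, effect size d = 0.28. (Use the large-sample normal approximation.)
n = 185

Sample size formula (one-sample t-test, normal approximation):
n = ((z_{α/2} + z_β) / d)²

z_{α/2} = 2.576 (for α = 0.01, two-sided)
z_β = 1.227 (for power = 0.89)
d = 0.28

n = ((2.576 + 1.227) / 0.28)²
n = (13.582)²
n ≈ 184.47
Round up to the next whole number: n = 185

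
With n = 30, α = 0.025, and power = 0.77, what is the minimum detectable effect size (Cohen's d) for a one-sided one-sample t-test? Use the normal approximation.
d ≈ 0.49

Minimum detectable effect (one-sample t-test, normal approximation):
d = (z_α + z_β) / √n
d = (1.960 + 0.739) / √30
d = 2.699 / 5.477
d ≈ 0.49

By Cohen's convention (0.2 small / 0.5 medium / 0.8 large): small effect.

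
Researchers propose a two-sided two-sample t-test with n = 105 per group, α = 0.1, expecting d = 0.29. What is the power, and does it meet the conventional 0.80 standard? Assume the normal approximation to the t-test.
Power ≈ 0.68; the study is underpowered (power < 0.80)

Power calculation (two-sample t-test, normal approximation):
z_β = d · √(n/2) - z_{α/2}
z_β = 0.29 · √(105/2) - 1.645
z_β = 0.29 · 7.246 - 1.645
z_β = 0.456

Power = Φ(z_β) = Φ(0.456) ≈ 0.676

Effect size d = 0.29 is small by Cohen's convention (0.2/0.5/0.8).

Threshold: power ≥ 0.80 is conventionally adequate.
Power ≈ 0.68 → the study is underpowered (power < 0.80).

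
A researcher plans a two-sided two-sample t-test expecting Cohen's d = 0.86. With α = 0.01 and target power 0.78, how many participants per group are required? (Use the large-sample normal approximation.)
n = 31 per group

Sample size formula (two-sample t-test, normal approximation):
n = 2 · ((z_{α/2} + z_β) / d)²

z_{α/2} = 2.576 (for α = 0.01, two-sided)
z_β = 0.772 (for power = 0.78)
d = 0.86

n = 2 · ((2.576 + 0.772) / 0.86)²
n = 2 · (3.893)²
n ≈ 30.31
Round up to the next whole number: n = 31 per group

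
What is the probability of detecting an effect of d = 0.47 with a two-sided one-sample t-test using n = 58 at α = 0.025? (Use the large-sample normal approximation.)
Power ≈ 0.91

Power calculation (one-sample t-test, normal approximation):
z_β = d · √n - z_{α/2}
z_β = 0.47 · √58 - 2.241
z_β = 0.47 · 7.616 - 2.241
z_β = 1.338

Power = Φ(z_β) = Φ(1.338) ≈ 0.910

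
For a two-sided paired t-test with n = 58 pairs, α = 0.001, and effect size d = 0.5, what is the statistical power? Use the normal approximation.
Power ≈ 0.70

Power calculation (paired t-test, normal approximation):
z_β = d · √n - z_{α/2}
z_β = 0.5 · √58 - 3.291
z_β = 0.5 · 7.616 - 3.291
z_β = 0.517

Power = Φ(z_β) = Φ(0.517) ≈ 0.698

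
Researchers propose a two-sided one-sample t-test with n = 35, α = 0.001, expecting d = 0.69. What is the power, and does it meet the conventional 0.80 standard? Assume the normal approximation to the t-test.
Power ≈ 0.79; the study is underpowered (power < 0.80)

Power calculation (one-sample t-test, normal approximation):
z_β = d · √n - z_{α/2}
z_β = 0.69 · √35 - 3.291
z_β = 0.69 · 5.916 - 3.291
z_β = 0.792

Power = Φ(z_β) = Φ(0.792) ≈ 0.786

Effect size d = 0.69 is medium by Cohen's convention (0.2/0.5/0.8).

Threshold: power ≥ 0.80 is conventionally adequate.
Power ≈ 0.79 → the study is underpowered (power < 0.80).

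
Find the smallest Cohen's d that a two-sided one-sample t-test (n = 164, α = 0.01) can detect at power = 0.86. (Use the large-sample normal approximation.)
d ≈ 0.29

Minimum detectable effect (one-sample t-test, normal approximation):
d = (z_{α/2} + z_β) / √n
d = (2.576 + 1.080) / √164
d = 3.656 / 12.806
d ≈ 0.29

By Cohen's convention (0.2 small / 0.5 medium / 0.8 large): small effect.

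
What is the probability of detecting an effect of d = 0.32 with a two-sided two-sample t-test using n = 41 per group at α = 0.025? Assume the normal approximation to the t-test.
Power ≈ 0.21

Power calculation (two-sample t-test, normal approximation):
z_β = d · √(n/2) - z_{α/2}
z_β = 0.32 · √(41/2) - 2.241
z_β = 0.32 · 4.528 - 2.241
z_β = -0.793

Power = Φ(z_β) = Φ(-0.793) ≈ 0.214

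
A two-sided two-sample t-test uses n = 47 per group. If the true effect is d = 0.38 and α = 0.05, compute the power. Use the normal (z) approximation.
Power ≈ 0.45

Power calculation (two-sample t-test, normal approximation):
z_β = d · √(n/2) - z_{α/2}
z_β = 0.38 · √(47/2) - 1.960
z_β = 0.38 · 4.848 - 1.960
z_β = -0.118

Power = Φ(z_β) = Φ(-0.118) ≈ 0.453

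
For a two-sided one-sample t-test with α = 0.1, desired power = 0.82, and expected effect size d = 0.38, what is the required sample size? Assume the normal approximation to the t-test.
n = 46

Sample size formula (one-sample t-test, normal approximation):
n = ((z_{α/2} + z_β) / d)²

z_{α/2} = 1.645 (for α = 0.1, two-sided)
z_β = 0.915 (for power = 0.82)
d = 0.38

n = ((1.645 + 0.915) / 0.38)²
n = (6.737)²
n ≈ 45.39
Round up to the next whole number: n = 46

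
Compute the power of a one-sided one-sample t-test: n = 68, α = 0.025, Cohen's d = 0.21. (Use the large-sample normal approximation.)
Power ≈ 0.41

Power calculation (one-sample t-test, normal approximation):
z_β = d · √n - z_α
z_β = 0.21 · √68 - 1.960
z_β = 0.21 · 8.246 - 1.960
z_β = -0.228

Power = Φ(z_β) = Φ(-0.228) ≈ 0.410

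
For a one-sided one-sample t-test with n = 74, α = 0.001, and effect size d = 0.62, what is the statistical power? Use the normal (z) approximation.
Power ≈ 0.99

Power calculation (one-sample t-test, normal approximation):
z_β = d · √n - z_α
z_β = 0.62 · √74 - 3.090
z_β = 0.62 · 8.602 - 3.090
z_β = 2.243

Power = Φ(z_β) = Φ(2.243) ≈ 0.988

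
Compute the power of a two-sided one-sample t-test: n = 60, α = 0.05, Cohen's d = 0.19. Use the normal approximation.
Power ≈ 0.31

Power calculation (one-sample t-test, normal approximation):
z_β = d · √n - z_{α/2}
z_β = 0.19 · √60 - 1.960
z_β = 0.19 · 7.746 - 1.960
z_β = -0.488

Power = Φ(z_β) = Φ(-0.488) ≈ 0.313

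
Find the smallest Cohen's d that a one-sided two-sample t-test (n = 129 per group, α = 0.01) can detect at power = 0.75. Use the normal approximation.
d ≈ 0.37

Minimum detectable effect (two-sample t-test, normal approximation):
d = (z_α + z_β) / √(n/2)
d = (2.326 + 0.674) / √(129/2)
d = 3.001 / 8.031
d ≈ 0.37

By Cohen's convention (0.2 small / 0.5 medium / 0.8 large): small effect.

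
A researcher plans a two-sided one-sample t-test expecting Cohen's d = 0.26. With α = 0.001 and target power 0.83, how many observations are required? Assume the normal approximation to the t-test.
n = 267

Sample size formula (one-sample t-test, normal approximation):
n = ((z_{α/2} + z_β) / d)²

z_{α/2} = 3.291 (for α = 0.001, two-sided)
z_β = 0.954 (for power = 0.83)
d = 0.26

n = ((3.291 + 0.954) / 0.26)²
n = (16.327)²
n ≈ 266.57
Round up to the next whole number: n = 267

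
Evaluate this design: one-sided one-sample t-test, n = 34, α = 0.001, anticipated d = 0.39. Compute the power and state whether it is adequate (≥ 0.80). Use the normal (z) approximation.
Power ≈ 0.21; the study is underpowered (power < 0.80)

Power calculation (one-sample t-test, normal approximation):
z_β = d · √n - z_α
z_β = 0.39 · √34 - 3.090
z_β = 0.39 · 5.831 - 3.090
z_β = -0.816

Power = Φ(z_β) = Φ(-0.816) ≈ 0.207

Effect size d = 0.39 is small by Cohen's convention (0.2/0.5/0.8).

Threshold: power ≥ 0.80 is conventionally adequate.
Power ≈ 0.21 → the study is underpowered (power < 0.80).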